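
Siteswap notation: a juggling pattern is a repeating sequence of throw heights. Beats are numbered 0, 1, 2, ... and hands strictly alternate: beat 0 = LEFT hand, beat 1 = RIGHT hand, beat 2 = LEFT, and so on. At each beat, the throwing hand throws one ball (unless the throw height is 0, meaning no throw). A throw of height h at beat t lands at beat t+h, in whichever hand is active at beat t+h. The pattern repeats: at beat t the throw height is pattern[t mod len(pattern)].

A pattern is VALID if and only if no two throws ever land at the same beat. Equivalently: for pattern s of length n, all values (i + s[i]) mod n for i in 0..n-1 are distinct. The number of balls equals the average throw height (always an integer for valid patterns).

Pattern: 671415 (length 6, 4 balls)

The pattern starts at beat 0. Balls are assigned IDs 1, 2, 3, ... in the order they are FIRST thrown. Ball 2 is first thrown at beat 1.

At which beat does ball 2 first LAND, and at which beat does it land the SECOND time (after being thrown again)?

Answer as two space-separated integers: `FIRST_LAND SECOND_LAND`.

Beat 0 (L): throw ball1 h=6 -> lands@6:L; in-air after throw: [b1@6:L]
Beat 1 (R): throw ball2 h=7 -> lands@8:L; in-air after throw: [b1@6:L b2@8:L]
Beat 2 (L): throw ball3 h=1 -> lands@3:R; in-air after throw: [b3@3:R b1@6:L b2@8:L]
Beat 3 (R): throw ball3 h=4 -> lands@7:R; in-air after throw: [b1@6:L b3@7:R b2@8:L]
Beat 4 (L): throw ball4 h=1 -> lands@5:R; in-air after throw: [b4@5:R b1@6:L b3@7:R b2@8:L]
Beat 5 (R): throw ball4 h=5 -> lands@10:L; in-air after throw: [b1@6:L b3@7:R b2@8:L b4@10:L]
Beat 6 (L): throw ball1 h=6 -> lands@12:L; in-air after throw: [b3@7:R b2@8:L b4@10:L b1@12:L]
Beat 7 (R): throw ball3 h=7 -> lands@14:L; in-air after throw: [b2@8:L b4@10:L b1@12:L b3@14:L]
Beat 8 (L): throw ball2 h=1 -> lands@9:R; in-air after throw: [b2@9:R b4@10:L b1@12:L b3@14:L]
Beat 9 (R): throw ball2 h=4 -> lands@13:R; in-air after throw: [b4@10:L b1@12:L b2@13:R b3@14:L]
Ball 2: thrown@1 h=7 -> first land @8; rethrown@8 h=1 -> second land @9

Answer: 8 9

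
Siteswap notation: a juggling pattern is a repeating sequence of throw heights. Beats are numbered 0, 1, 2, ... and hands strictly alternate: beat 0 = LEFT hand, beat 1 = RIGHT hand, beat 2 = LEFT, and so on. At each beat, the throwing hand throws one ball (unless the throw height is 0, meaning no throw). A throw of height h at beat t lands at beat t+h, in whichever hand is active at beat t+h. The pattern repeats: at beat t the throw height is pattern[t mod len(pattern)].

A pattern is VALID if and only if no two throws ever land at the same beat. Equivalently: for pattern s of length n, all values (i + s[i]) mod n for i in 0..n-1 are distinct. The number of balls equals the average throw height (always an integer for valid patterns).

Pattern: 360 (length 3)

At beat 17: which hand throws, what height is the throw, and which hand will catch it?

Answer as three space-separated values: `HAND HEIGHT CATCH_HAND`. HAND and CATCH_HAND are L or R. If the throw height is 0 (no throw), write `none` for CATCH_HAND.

Answer: R 0 none

Derivation:
Beat 17: 17 mod 2 = 1, so hand = R
Throw height = pattern[17 mod 3] = pattern[2] = 0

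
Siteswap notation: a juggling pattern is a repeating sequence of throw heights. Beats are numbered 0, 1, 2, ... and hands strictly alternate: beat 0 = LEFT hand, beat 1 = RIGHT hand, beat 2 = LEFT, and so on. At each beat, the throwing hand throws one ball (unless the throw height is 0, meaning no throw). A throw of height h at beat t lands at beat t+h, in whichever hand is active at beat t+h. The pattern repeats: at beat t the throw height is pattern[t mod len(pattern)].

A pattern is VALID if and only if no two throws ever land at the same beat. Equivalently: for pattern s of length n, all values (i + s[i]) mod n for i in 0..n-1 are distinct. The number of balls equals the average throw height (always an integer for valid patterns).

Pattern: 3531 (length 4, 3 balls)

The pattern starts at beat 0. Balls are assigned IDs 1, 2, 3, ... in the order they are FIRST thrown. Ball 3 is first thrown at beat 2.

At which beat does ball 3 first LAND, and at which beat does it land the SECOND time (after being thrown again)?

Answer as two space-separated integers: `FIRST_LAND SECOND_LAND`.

Answer: 5 10

Derivation:
Beat 0 (L): throw ball1 h=3 -> lands@3:R; in-air after throw: [b1@3:R]
Beat 1 (R): throw ball2 h=5 -> lands@6:L; in-air after throw: [b1@3:R b2@6:L]
Beat 2 (L): throw ball3 h=3 -> lands@5:R; in-air after throw: [b1@3:R b3@5:R b2@6:L]
Beat 3 (R): throw ball1 h=1 -> lands@4:L; in-air after throw: [b1@4:L b3@5:R b2@6:L]
Beat 4 (L): throw ball1 h=3 -> lands@7:R; in-air after throw: [b3@5:R b2@6:L b1@7:R]
Beat 5 (R): throw ball3 h=5 -> lands@10:L; in-air after throw: [b2@6:L b1@7:R b3@10:L]
Beat 6 (L): throw ball2 h=3 -> lands@9:R; in-air after throw: [b1@7:R b2@9:R b3@10:L]
Beat 7 (R): throw ball1 h=1 -> lands@8:L; in-air after throw: [b1@8:L b2@9:R b3@10:L]
Beat 8 (L): throw ball1 h=3 -> lands@11:R; in-air after throw: [b2@9:R b3@10:L b1@11:R]
Beat 9 (R): throw ball2 h=5 -> lands@14:L; in-air after throw: [b3@10:L b1@11:R b2@14:L]
Beat 10 (L): throw ball3 h=3 -> lands@13:R; in-air after throw: [b1@11:R b3@13:R b2@14:L]
Ball 3: thrown@2 h=3 -> first land @5; rethrown@5 h=5 -> second land @10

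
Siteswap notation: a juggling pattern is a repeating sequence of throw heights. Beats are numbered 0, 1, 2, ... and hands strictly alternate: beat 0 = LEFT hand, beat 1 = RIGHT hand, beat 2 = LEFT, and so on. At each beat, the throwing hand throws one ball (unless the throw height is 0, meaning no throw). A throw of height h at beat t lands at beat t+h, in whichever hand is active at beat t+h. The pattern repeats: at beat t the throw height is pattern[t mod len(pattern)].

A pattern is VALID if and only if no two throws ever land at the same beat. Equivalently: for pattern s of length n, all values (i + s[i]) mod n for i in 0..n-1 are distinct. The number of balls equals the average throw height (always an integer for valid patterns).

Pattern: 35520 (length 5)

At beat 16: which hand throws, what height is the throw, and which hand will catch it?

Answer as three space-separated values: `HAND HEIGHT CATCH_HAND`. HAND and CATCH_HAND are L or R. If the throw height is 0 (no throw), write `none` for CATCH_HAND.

Answer: L 5 R

Derivation:
Beat 16: 16 mod 2 = 0, so hand = L
Throw height = pattern[16 mod 5] = pattern[1] = 5
Lands at beat 16+5=21, 21 mod 2 = 1, so catch hand = R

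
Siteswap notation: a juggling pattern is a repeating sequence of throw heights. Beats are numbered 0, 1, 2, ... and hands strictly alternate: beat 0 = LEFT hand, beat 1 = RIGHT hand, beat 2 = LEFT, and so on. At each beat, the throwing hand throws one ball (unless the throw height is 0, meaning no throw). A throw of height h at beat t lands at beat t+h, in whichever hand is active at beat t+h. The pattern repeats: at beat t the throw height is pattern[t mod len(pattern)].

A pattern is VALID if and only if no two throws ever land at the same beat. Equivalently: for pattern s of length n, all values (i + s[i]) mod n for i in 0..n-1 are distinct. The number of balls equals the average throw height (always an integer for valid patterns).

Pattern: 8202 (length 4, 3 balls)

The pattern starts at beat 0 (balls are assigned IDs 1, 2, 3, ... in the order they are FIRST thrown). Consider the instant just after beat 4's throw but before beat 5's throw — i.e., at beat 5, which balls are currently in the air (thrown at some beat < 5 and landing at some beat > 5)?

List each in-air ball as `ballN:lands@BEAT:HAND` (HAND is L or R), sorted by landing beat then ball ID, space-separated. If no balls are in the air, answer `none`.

Beat 0 (L): throw ball1 h=8 -> lands@8:L; in-air after throw: [b1@8:L]
Beat 1 (R): throw ball2 h=2 -> lands@3:R; in-air after throw: [b2@3:R b1@8:L]
Beat 3 (R): throw ball2 h=2 -> lands@5:R; in-air after throw: [b2@5:R b1@8:L]
Beat 4 (L): throw ball3 h=8 -> lands@12:L; in-air after throw: [b2@5:R b1@8:L b3@12:L]
Beat 5 (R): throw ball2 h=2 -> lands@7:R; in-air after throw: [b2@7:R b1@8:L b3@12:L]

Answer: ball1:lands@8:L ball3:lands@12:L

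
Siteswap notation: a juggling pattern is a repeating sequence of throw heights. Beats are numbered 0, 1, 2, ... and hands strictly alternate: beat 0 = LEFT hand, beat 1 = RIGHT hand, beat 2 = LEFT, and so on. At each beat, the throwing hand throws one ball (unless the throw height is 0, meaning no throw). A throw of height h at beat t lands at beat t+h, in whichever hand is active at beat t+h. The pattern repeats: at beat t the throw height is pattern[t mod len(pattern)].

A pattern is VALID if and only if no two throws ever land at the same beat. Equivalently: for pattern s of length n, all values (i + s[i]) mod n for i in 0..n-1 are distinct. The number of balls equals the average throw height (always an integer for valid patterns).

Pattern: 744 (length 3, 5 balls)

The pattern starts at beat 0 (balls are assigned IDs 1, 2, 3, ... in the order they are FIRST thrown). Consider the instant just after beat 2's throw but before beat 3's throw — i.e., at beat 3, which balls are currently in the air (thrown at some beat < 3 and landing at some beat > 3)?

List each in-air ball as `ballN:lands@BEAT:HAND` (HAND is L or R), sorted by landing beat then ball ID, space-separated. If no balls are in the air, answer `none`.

Answer: ball2:lands@5:R ball3:lands@6:L ball1:lands@7:R

Derivation:
Beat 0 (L): throw ball1 h=7 -> lands@7:R; in-air after throw: [b1@7:R]
Beat 1 (R): throw ball2 h=4 -> lands@5:R; in-air after throw: [b2@5:R b1@7:R]
Beat 2 (L): throw ball3 h=4 -> lands@6:L; in-air after throw: [b2@5:R b3@6:L b1@7:R]
Beat 3 (R): throw ball4 h=7 -> lands@10:L; in-air after throw: [b2@5:R b3@6:L b1@7:R b4@10:L]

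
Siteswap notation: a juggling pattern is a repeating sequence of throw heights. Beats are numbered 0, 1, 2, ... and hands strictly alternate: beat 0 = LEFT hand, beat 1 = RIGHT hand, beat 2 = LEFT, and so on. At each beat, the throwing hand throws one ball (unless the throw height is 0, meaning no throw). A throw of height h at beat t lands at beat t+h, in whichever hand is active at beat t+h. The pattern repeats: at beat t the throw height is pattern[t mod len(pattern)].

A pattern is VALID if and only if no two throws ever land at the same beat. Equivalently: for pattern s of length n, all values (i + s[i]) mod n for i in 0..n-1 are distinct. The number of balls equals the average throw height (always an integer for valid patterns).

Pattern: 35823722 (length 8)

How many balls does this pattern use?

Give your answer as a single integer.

Pattern = [3, 5, 8, 2, 3, 7, 2, 2], length n = 8
  position 0: throw height = 3, running sum = 3
  position 1: throw height = 5, running sum = 8
  position 2: throw height = 8, running sum = 16
  position 3: throw height = 2, running sum = 18
  position 4: throw height = 3, running sum = 21
  position 5: throw height = 7, running sum = 28
  position 6: throw height = 2, running sum = 30
  position 7: throw height = 2, running sum = 32
Total sum = 32; balls = sum / n = 32 / 8 = 4

Answer: 4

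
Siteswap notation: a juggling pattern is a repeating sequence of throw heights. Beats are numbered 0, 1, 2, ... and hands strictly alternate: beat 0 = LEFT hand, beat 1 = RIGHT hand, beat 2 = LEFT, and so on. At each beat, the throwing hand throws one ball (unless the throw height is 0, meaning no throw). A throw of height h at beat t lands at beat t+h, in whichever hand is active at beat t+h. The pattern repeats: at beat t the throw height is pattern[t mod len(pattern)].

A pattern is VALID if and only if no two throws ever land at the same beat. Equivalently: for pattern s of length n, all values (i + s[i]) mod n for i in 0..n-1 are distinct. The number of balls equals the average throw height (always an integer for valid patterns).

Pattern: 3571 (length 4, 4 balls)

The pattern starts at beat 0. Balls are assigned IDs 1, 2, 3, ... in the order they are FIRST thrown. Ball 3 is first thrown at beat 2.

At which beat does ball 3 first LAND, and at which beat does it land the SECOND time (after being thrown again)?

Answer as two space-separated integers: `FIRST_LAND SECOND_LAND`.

Beat 0 (L): throw ball1 h=3 -> lands@3:R; in-air after throw: [b1@3:R]
Beat 1 (R): throw ball2 h=5 -> lands@6:L; in-air after throw: [b1@3:R b2@6:L]
Beat 2 (L): throw ball3 h=7 -> lands@9:R; in-air after throw: [b1@3:R b2@6:L b3@9:R]
Beat 3 (R): throw ball1 h=1 -> lands@4:L; in-air after throw: [b1@4:L b2@6:L b3@9:R]
Beat 4 (L): throw ball1 h=3 -> lands@7:R; in-air after throw: [b2@6:L b1@7:R b3@9:R]
Beat 5 (R): throw ball4 h=5 -> lands@10:L; in-air after throw: [b2@6:L b1@7:R b3@9:R b4@10:L]
Beat 6 (L): throw ball2 h=7 -> lands@13:R; in-air after throw: [b1@7:R b3@9:R b4@10:L b2@13:R]
Beat 7 (R): throw ball1 h=1 -> lands@8:L; in-air after throw: [b1@8:L b3@9:R b4@10:L b2@13:R]
Beat 8 (L): throw ball1 h=3 -> lands@11:R; in-air after throw: [b3@9:R b4@10:L b1@11:R b2@13:R]
Beat 9 (R): throw ball3 h=5 -> lands@14:L; in-air after throw: [b4@10:L b1@11:R b2@13:R b3@14:L]
Beat 10 (L): throw ball4 h=7 -> lands@17:R; in-air after throw: [b1@11:R b2@13:R b3@14:L b4@17:R]
Beat 11 (R): throw ball1 h=1 -> lands@12:L; in-air after throw: [b1@12:L b2@13:R b3@14:L b4@17:R]
Beat 12 (L): throw ball1 h=3 -> lands@15:R; in-air after throw: [b2@13:R b3@14:L b1@15:R b4@17:R]
Beat 13 (R): throw ball2 h=5 -> lands@18:L; in-air after throw: [b3@14:L b1@15:R b4@17:R b2@18:L]
Beat 14 (L): throw ball3 h=7 -> lands@21:R; in-air after throw: [b1@15:R b4@17:R b2@18:L b3@21:R]
Ball 3: thrown@2 h=7 -> first land @9; rethrown@9 h=5 -> second land @14

Answer: 9 14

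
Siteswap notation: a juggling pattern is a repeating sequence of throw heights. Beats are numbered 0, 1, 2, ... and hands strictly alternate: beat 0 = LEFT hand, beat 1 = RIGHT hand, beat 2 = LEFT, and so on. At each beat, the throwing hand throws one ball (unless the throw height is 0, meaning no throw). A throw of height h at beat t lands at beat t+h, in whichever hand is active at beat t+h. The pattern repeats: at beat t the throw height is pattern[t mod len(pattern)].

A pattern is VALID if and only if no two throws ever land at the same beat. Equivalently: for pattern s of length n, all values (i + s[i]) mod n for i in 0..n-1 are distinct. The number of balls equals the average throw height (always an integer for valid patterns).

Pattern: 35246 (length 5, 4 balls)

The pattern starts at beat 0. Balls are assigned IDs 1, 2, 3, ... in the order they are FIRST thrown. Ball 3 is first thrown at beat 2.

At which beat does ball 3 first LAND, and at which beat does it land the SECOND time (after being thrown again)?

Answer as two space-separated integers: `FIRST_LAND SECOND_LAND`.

Beat 0 (L): throw ball1 h=3 -> lands@3:R; in-air after throw: [b1@3:R]
Beat 1 (R): throw ball2 h=5 -> lands@6:L; in-air after throw: [b1@3:R b2@6:L]
Beat 2 (L): throw ball3 h=2 -> lands@4:L; in-air after throw: [b1@3:R b3@4:L b2@6:L]
Beat 3 (R): throw ball1 h=4 -> lands@7:R; in-air after throw: [b3@4:L b2@6:L b1@7:R]
Beat 4 (L): throw ball3 h=6 -> lands@10:L; in-air after throw: [b2@6:L b1@7:R b3@10:L]
Beat 5 (R): throw ball4 h=3 -> lands@8:L; in-air after throw: [b2@6:L b1@7:R b4@8:L b3@10:L]
Beat 6 (L): throw ball2 h=5 -> lands@11:R; in-air after throw: [b1@7:R b4@8:L b3@10:L b2@11:R]
Beat 7 (R): throw ball1 h=2 -> lands@9:R; in-air after throw: [b4@8:L b1@9:R b3@10:L b2@11:R]
Beat 8 (L): throw ball4 h=4 -> lands@12:L; in-air after throw: [b1@9:R b3@10:L b2@11:R b4@12:L]
Beat 9 (R): throw ball1 h=6 -> lands@15:R; in-air after throw: [b3@10:L b2@11:R b4@12:L b1@15:R]
Beat 10 (L): throw ball3 h=3 -> lands@13:R; in-air after throw: [b2@11:R b4@12:L b3@13:R b1@15:R]
Ball 3: thrown@2 h=2 -> first land @4; rethrown@4 h=6 -> second land @10

Answer: 4 10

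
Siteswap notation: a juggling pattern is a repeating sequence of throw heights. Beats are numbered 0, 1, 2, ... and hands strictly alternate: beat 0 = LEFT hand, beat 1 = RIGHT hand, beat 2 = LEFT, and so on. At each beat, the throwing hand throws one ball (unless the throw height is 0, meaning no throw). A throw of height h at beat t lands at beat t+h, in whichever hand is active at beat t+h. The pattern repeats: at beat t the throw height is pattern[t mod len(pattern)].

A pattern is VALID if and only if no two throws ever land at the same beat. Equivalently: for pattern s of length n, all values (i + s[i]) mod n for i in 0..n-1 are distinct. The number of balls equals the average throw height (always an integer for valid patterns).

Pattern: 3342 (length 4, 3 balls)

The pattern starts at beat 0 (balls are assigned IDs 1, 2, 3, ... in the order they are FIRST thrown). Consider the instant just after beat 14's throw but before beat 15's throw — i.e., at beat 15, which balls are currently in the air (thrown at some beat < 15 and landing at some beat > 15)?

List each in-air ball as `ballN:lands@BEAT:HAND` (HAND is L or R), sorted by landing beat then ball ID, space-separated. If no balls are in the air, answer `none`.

Beat 0 (L): throw ball1 h=3 -> lands@3:R; in-air after throw: [b1@3:R]
Beat 1 (R): throw ball2 h=3 -> lands@4:L; in-air after throw: [b1@3:R b2@4:L]
Beat 2 (L): throw ball3 h=4 -> lands@6:L; in-air after throw: [b1@3:R b2@4:L b3@6:L]
Beat 3 (R): throw ball1 h=2 -> lands@5:R; in-air after throw: [b2@4:L b1@5:R b3@6:L]
Beat 4 (L): throw ball2 h=3 -> lands@7:R; in-air after throw: [b1@5:R b3@6:L b2@7:R]
Beat 5 (R): throw ball1 h=3 -> lands@8:L; in-air after throw: [b3@6:L b2@7:R b1@8:L]
Beat 6 (L): throw ball3 h=4 -> lands@10:L; in-air after throw: [b2@7:R b1@8:L b3@10:L]
Beat 7 (R): throw ball2 h=2 -> lands@9:R; in-air after throw: [b1@8:L b2@9:R b3@10:L]
Beat 8 (L): throw ball1 h=3 -> lands@11:R; in-air after throw: [b2@9:R b3@10:L b1@11:R]
Beat 9 (R): throw ball2 h=3 -> lands@12:L; in-air after throw: [b3@10:L b1@11:R b2@12:L]
Beat 10 (L): throw ball3 h=4 -> lands@14:L; in-air after throw: [b1@11:R b2@12:L b3@14:L]
Beat 11 (R): throw ball1 h=2 -> lands@13:R; in-air after throw: [b2@12:L b1@13:R b3@14:L]
Beat 12 (L): throw ball2 h=3 -> lands@15:R; in-air after throw: [b1@13:R b3@14:L b2@15:R]
Beat 13 (R): throw ball1 h=3 -> lands@16:L; in-air after throw: [b3@14:L b2@15:R b1@16:L]
Beat 14 (L): throw ball3 h=4 -> lands@18:L; in-air after throw: [b2@15:R b1@16:L b3@18:L]
Beat 15 (R): throw ball2 h=2 -> lands@17:R; in-air after throw: [b1@16:L b2@17:R b3@18:L]

Answer: ball1:lands@16:L ball3:lands@18:L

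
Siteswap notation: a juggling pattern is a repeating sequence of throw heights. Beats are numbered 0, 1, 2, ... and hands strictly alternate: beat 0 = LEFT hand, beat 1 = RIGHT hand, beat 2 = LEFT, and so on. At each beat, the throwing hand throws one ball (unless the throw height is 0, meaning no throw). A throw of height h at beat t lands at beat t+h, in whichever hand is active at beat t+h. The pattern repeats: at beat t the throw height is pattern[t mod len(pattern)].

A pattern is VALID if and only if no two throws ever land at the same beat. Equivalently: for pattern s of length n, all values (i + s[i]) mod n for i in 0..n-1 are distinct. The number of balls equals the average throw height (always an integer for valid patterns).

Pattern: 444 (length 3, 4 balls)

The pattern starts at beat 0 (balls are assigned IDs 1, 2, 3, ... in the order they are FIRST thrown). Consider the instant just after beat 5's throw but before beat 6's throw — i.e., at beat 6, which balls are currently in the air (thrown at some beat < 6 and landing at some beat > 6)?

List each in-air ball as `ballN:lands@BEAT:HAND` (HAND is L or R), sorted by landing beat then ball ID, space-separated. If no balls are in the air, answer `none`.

Answer: ball4:lands@7:R ball1:lands@8:L ball2:lands@9:R

Derivation:
Beat 0 (L): throw ball1 h=4 -> lands@4:L; in-air after throw: [b1@4:L]
Beat 1 (R): throw ball2 h=4 -> lands@5:R; in-air after throw: [b1@4:L b2@5:R]
Beat 2 (L): throw ball3 h=4 -> lands@6:L; in-air after throw: [b1@4:L b2@5:R b3@6:L]
Beat 3 (R): throw ball4 h=4 -> lands@7:R; in-air after throw: [b1@4:L b2@5:R b3@6:L b4@7:R]
Beat 4 (L): throw ball1 h=4 -> lands@8:L; in-air after throw: [b2@5:R b3@6:L b4@7:R b1@8:L]
Beat 5 (R): throw ball2 h=4 -> lands@9:R; in-air after throw: [b3@6:L b4@7:R b1@8:L b2@9:R]
Beat 6 (L): throw ball3 h=4 -> lands@10:L; in-air after throw: [b4@7:R b1@8:L b2@9:R b3@10:L]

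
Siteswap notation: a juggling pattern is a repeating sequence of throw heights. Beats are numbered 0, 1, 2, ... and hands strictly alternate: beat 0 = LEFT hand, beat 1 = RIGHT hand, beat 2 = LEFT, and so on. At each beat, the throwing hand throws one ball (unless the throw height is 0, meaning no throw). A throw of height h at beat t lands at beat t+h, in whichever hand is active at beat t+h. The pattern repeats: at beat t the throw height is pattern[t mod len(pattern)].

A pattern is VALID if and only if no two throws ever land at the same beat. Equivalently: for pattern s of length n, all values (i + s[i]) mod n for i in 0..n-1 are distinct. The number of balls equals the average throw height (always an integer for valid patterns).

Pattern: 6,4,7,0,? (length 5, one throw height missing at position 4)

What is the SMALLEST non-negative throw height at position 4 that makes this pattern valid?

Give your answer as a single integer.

Answer: 3

Derivation:
i=0: (0 + 6) mod 5 = 1
i=1: (1 + 4) mod 5 = 0
i=2: (2 + 7) mod 5 = 4
i=3: (3 + 0) mod 5 = 3
i=4: s[i]=? (unknown)
Known residues: [0, 1, 3, 4]; need a permutation of 0..4, so missing residue r = 2
Need (4 + s) mod 5 = 2; smallest s = (2 - 4) mod 5 = 3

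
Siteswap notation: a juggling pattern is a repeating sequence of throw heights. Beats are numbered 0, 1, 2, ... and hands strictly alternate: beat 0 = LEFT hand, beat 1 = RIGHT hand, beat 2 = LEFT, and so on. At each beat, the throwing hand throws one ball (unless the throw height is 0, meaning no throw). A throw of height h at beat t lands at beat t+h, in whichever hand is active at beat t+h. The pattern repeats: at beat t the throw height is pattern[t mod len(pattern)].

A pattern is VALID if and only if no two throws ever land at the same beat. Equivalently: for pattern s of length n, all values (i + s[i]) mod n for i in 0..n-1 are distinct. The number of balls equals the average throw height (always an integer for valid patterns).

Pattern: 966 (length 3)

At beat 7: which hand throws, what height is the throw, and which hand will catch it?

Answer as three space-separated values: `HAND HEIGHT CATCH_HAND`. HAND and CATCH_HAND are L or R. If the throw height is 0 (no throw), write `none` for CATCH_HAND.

Answer: R 6 R

Derivation:
Beat 7: 7 mod 2 = 1, so hand = R
Throw height = pattern[7 mod 3] = pattern[1] = 6
Lands at beat 7+6=13, 13 mod 2 = 1, so catch hand = R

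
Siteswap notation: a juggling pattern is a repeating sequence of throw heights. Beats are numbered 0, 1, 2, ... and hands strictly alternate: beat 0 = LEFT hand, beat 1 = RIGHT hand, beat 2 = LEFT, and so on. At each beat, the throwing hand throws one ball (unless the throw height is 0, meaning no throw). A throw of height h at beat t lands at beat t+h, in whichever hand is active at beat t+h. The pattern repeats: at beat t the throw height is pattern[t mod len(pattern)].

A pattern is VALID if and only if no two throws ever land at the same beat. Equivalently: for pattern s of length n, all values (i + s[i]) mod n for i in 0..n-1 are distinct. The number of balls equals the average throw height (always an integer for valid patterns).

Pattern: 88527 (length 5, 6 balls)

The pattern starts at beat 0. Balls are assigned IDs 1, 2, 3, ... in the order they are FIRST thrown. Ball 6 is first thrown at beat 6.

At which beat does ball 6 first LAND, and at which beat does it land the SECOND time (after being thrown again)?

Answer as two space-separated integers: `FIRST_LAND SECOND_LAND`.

Answer: 14 21

Derivation:
Beat 0 (L): throw ball1 h=8 -> lands@8:L; in-air after throw: [b1@8:L]
Beat 1 (R): throw ball2 h=8 -> lands@9:R; in-air after throw: [b1@8:L b2@9:R]
Beat 2 (L): throw ball3 h=5 -> lands@7:R; in-air after throw: [b3@7:R b1@8:L b2@9:R]
Beat 3 (R): throw ball4 h=2 -> lands@5:R; in-air after throw: [b4@5:R b3@7:R b1@8:L b2@9:R]
Beat 4 (L): throw ball5 h=7 -> lands@11:R; in-air after throw: [b4@5:R b3@7:R b1@8:L b2@9:R b5@11:R]
Beat 5 (R): throw ball4 h=8 -> lands@13:R; in-air after throw: [b3@7:R b1@8:L b2@9:R b5@11:R b4@13:R]
Beat 6 (L): throw ball6 h=8 -> lands@14:L; in-air after throw: [b3@7:R b1@8:L b2@9:R b5@11:R b4@13:R b6@14:L]
Beat 7 (R): throw ball3 h=5 -> lands@12:L; in-air after throw: [b1@8:L b2@9:R b5@11:R b3@12:L b4@13:R b6@14:L]
Beat 8 (L): throw ball1 h=2 -> lands@10:L; in-air after throw: [b2@9:R b1@10:L b5@11:R b3@12:L b4@13:R b6@14:L]
Beat 9 (R): throw ball2 h=7 -> lands@16:L; in-air after throw: [b1@10:L b5@11:R b3@12:L b4@13:R b6@14:L b2@16:L]
Beat 10 (L): throw ball1 h=8 -> lands@18:L; in-air after throw: [b5@11:R b3@12:L b4@13:R b6@14:L b2@16:L b1@18:L]
Beat 11 (R): throw ball5 h=8 -> lands@19:R; in-air after throw: [b3@12:L b4@13:R b6@14:L b2@16:L b1@18:L b5@19:R]
Beat 12 (L): throw ball3 h=5 -> lands@17:R; in-air after throw: [b4@13:R b6@14:L b2@16:L b3@17:R b1@18:L b5@19:R]
Beat 13 (R): throw ball4 h=2 -> lands@15:R; in-air after throw: [b6@14:L b4@15:R b2@16:L b3@17:R b1@18:L b5@19:R]
Beat 14 (L): throw ball6 h=7 -> lands@21:R; in-air after throw: [b4@15:R b2@16:L b3@17:R b1@18:L b5@19:R b6@21:R]
Beat 15 (R): throw ball4 h=8 -> lands@23:R; in-air after throw: [b2@16:L b3@17:R b1@18:L b5@19:R b6@21:R b4@23:R]
Beat 16 (L): throw ball2 h=8 -> lands@24:L; in-air after throw: [b3@17:R b1@18:L b5@19:R b6@21:R b4@23:R b2@24:L]
Beat 17 (R): throw ball3 h=5 -> lands@22:L; in-air after throw: [b1@18:L b5@19:R b6@21:R b3@22:L b4@23:R b2@24:L]
Beat 18 (L): throw ball1 h=2 -> lands@20:L; in-air after throw: [b5@19:R b1@20:L b6@21:R b3@22:L b4@23:R b2@24:L]
Ball 6: thrown@6 h=8 -> first land @14; rethrown@14 h=7 -> second land @21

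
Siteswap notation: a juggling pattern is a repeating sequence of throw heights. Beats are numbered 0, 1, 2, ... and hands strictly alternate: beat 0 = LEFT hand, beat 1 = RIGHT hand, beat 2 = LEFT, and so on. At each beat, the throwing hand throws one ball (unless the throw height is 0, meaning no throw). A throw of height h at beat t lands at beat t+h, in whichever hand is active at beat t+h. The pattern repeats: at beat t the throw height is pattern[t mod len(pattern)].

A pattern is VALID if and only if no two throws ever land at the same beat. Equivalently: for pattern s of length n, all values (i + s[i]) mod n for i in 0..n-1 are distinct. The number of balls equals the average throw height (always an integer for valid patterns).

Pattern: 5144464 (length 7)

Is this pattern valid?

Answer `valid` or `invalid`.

Answer: valid

Derivation:
i=0: (i + s[i]) mod n = (0 + 5) mod 7 = 5
i=1: (i + s[i]) mod n = (1 + 1) mod 7 = 2
i=2: (i + s[i]) mod n = (2 + 4) mod 7 = 6
i=3: (i + s[i]) mod n = (3 + 4) mod 7 = 0
i=4: (i + s[i]) mod n = (4 + 4) mod 7 = 1
i=5: (i + s[i]) mod n = (5 + 6) mod 7 = 4
i=6: (i + s[i]) mod n = (6 + 4) mod 7 = 3
Residues: [5, 2, 6, 0, 1, 4, 3], distinct: True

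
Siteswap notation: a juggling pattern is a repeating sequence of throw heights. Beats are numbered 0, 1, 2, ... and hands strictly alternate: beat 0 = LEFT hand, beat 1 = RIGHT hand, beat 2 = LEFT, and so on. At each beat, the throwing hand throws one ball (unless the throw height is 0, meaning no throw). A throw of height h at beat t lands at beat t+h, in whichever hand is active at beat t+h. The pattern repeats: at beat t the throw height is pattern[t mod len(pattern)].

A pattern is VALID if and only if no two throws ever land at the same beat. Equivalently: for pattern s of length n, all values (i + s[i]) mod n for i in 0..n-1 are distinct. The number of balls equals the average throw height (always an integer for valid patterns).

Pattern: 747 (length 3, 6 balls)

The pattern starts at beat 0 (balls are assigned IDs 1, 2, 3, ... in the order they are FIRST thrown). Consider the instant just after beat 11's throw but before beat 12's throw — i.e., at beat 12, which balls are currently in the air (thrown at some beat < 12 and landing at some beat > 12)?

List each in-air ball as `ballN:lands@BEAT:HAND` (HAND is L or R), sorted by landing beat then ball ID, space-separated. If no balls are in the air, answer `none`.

Answer: ball6:lands@13:R ball4:lands@14:L ball5:lands@15:R ball3:lands@16:L ball1:lands@18:L

Derivation:
Beat 0 (L): throw ball1 h=7 -> lands@7:R; in-air after throw: [b1@7:R]
Beat 1 (R): throw ball2 h=4 -> lands@5:R; in-air after throw: [b2@5:R b1@7:R]
Beat 2 (L): throw ball3 h=7 -> lands@9:R; in-air after throw: [b2@5:R b1@7:R b3@9:R]
Beat 3 (R): throw ball4 h=7 -> lands@10:L; in-air after throw: [b2@5:R b1@7:R b3@9:R b4@10:L]
Beat 4 (L): throw ball5 h=4 -> lands@8:L; in-air after throw: [b2@5:R b1@7:R b5@8:L b3@9:R b4@10:L]
Beat 5 (R): throw ball2 h=7 -> lands@12:L; in-air after throw: [b1@7:R b5@8:L b3@9:R b4@10:L b2@12:L]
Beat 6 (L): throw ball6 h=7 -> lands@13:R; in-air after throw: [b1@7:R b5@8:L b3@9:R b4@10:L b2@12:L b6@13:R]
Beat 7 (R): throw ball1 h=4 -> lands@11:R; in-air after throw: [b5@8:L b3@9:R b4@10:L b1@11:R b2@12:L b6@13:R]
Beat 8 (L): throw ball5 h=7 -> lands@15:R; in-air after throw: [b3@9:R b4@10:L b1@11:R b2@12:L b6@13:R b5@15:R]
Beat 9 (R): throw ball3 h=7 -> lands@16:L; in-air after throw: [b4@10:L b1@11:R b2@12:L b6@13:R b5@15:R b3@16:L]
Beat 10 (L): throw ball4 h=4 -> lands@14:L; in-air after throw: [b1@11:R b2@12:L b6@13:R b4@14:L b5@15:R b3@16:L]
Beat 11 (R): throw ball1 h=7 -> lands@18:L; in-air after throw: [b2@12:L b6@13:R b4@14:L b5@15:R b3@16:L b1@18:L]
Beat 12 (L): throw ball2 h=7 -> lands@19:R; in-air after throw: [b6@13:R b4@14:L b5@15:R b3@16:L b1@18:L b2@19:R]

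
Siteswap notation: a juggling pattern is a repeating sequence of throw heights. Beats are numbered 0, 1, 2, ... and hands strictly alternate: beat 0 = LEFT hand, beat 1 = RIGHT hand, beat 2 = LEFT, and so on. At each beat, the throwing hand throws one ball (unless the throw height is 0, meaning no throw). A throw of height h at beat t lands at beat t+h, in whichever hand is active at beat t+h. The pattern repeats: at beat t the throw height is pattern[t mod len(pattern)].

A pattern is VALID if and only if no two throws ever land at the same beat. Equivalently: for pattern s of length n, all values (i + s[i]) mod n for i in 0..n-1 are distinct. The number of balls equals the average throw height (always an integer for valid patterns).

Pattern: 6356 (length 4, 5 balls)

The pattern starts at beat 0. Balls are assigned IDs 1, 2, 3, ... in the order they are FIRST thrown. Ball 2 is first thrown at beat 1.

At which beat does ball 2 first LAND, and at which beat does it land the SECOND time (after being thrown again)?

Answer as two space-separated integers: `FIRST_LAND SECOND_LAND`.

Beat 0 (L): throw ball1 h=6 -> lands@6:L; in-air after throw: [b1@6:L]
Beat 1 (R): throw ball2 h=3 -> lands@4:L; in-air after throw: [b2@4:L b1@6:L]
Beat 2 (L): throw ball3 h=5 -> lands@7:R; in-air after throw: [b2@4:L b1@6:L b3@7:R]
Beat 3 (R): throw ball4 h=6 -> lands@9:R; in-air after throw: [b2@4:L b1@6:L b3@7:R b4@9:R]
Beat 4 (L): throw ball2 h=6 -> lands@10:L; in-air after throw: [b1@6:L b3@7:R b4@9:R b2@10:L]
Beat 5 (R): throw ball5 h=3 -> lands@8:L; in-air after throw: [b1@6:L b3@7:R b5@8:L b4@9:R b2@10:L]
Beat 6 (L): throw ball1 h=5 -> lands@11:R; in-air after throw: [b3@7:R b5@8:L b4@9:R b2@10:L b1@11:R]
Beat 7 (R): throw ball3 h=6 -> lands@13:R; in-air after throw: [b5@8:L b4@9:R b2@10:L b1@11:R b3@13:R]
Beat 8 (L): throw ball5 h=6 -> lands@14:L; in-air after throw: [b4@9:R b2@10:L b1@11:R b3@13:R b5@14:L]
Beat 9 (R): throw ball4 h=3 -> lands@12:L; in-air after throw: [b2@10:L b1@11:R b4@12:L b3@13:R b5@14:L]
Beat 10 (L): throw ball2 h=5 -> lands@15:R; in-air after throw: [b1@11:R b4@12:L b3@13:R b5@14:L b2@15:R]
Ball 2: thrown@1 h=3 -> first land @4; rethrown@4 h=6 -> second land @10

Answer: 4 10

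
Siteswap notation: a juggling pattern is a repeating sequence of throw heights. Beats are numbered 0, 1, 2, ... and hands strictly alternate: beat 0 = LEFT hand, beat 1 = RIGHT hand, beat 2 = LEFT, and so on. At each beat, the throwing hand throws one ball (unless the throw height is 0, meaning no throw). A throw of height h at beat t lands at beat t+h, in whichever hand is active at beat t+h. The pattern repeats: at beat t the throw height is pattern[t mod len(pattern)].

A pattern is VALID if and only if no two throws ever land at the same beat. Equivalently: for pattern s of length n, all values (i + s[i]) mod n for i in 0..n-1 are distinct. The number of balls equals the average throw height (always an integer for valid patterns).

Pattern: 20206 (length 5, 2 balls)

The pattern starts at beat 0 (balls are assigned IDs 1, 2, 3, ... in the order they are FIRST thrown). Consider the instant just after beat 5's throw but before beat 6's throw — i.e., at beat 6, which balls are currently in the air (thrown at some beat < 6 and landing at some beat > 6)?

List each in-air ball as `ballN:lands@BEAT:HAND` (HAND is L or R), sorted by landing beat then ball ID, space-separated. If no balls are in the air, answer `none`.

Beat 0 (L): throw ball1 h=2 -> lands@2:L; in-air after throw: [b1@2:L]
Beat 2 (L): throw ball1 h=2 -> lands@4:L; in-air after throw: [b1@4:L]
Beat 4 (L): throw ball1 h=6 -> lands@10:L; in-air after throw: [b1@10:L]
Beat 5 (R): throw ball2 h=2 -> lands@7:R; in-air after throw: [b2@7:R b1@10:L]

Answer: ball2:lands@7:R ball1:lands@10:L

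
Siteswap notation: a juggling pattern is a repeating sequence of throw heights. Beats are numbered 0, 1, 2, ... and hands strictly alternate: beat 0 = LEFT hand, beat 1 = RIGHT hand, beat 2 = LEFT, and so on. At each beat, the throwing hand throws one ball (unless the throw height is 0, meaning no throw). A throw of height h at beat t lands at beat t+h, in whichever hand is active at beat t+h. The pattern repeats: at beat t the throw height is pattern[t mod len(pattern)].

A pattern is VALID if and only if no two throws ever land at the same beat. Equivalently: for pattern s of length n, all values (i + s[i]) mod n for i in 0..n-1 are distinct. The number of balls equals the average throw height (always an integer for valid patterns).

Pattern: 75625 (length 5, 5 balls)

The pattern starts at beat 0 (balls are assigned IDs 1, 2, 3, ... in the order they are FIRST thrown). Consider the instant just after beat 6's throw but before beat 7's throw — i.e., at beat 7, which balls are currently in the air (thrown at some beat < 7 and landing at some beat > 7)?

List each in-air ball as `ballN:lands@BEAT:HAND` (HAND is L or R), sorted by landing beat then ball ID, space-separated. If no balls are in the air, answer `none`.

Beat 0 (L): throw ball1 h=7 -> lands@7:R; in-air after throw: [b1@7:R]
Beat 1 (R): throw ball2 h=5 -> lands@6:L; in-air after throw: [b2@6:L b1@7:R]
Beat 2 (L): throw ball3 h=6 -> lands@8:L; in-air after throw: [b2@6:L b1@7:R b3@8:L]
Beat 3 (R): throw ball4 h=2 -> lands@5:R; in-air after throw: [b4@5:R b2@6:L b1@7:R b3@8:L]
Beat 4 (L): throw ball5 h=5 -> lands@9:R; in-air after throw: [b4@5:R b2@6:L b1@7:R b3@8:L b5@9:R]
Beat 5 (R): throw ball4 h=7 -> lands@12:L; in-air after throw: [b2@6:L b1@7:R b3@8:L b5@9:R b4@12:L]
Beat 6 (L): throw ball2 h=5 -> lands@11:R; in-air after throw: [b1@7:R b3@8:L b5@9:R b2@11:R b4@12:L]
Beat 7 (R): throw ball1 h=6 -> lands@13:R; in-air after throw: [b3@8:L b5@9:R b2@11:R b4@12:L b1@13:R]

Answer: ball3:lands@8:L ball5:lands@9:R ball2:lands@11:R ball4:lands@12:L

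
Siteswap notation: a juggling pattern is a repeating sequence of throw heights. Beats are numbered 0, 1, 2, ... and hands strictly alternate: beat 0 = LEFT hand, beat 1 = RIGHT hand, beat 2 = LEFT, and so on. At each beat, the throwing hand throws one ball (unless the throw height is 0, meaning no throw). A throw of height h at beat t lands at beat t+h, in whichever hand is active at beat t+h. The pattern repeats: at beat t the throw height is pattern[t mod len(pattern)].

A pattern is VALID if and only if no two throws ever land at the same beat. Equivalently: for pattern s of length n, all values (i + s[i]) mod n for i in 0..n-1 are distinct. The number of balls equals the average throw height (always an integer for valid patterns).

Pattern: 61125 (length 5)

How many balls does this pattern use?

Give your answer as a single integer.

Answer: 3

Derivation:
Pattern = [6, 1, 1, 2, 5], length n = 5
  position 0: throw height = 6, running sum = 6
  position 1: throw height = 1, running sum = 7
  position 2: throw height = 1, running sum = 8
  position 3: throw height = 2, running sum = 10
  position 4: throw height = 5, running sum = 15
Total sum = 15; balls = sum / n = 15 / 5 = 3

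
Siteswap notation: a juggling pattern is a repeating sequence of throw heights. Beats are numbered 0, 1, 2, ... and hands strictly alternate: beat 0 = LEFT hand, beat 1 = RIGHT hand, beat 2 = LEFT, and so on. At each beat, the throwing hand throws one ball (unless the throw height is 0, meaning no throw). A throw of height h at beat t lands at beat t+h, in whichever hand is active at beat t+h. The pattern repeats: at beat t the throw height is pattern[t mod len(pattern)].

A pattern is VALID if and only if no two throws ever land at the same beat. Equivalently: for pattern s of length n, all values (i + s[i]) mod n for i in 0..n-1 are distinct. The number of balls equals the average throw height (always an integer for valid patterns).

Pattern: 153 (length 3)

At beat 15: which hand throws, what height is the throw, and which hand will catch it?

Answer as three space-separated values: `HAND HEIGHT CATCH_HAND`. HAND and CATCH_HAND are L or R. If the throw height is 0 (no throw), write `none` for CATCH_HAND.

Beat 15: 15 mod 2 = 1, so hand = R
Throw height = pattern[15 mod 3] = pattern[0] = 1
Lands at beat 15+1=16, 16 mod 2 = 0, so catch hand = L

Answer: R 1 L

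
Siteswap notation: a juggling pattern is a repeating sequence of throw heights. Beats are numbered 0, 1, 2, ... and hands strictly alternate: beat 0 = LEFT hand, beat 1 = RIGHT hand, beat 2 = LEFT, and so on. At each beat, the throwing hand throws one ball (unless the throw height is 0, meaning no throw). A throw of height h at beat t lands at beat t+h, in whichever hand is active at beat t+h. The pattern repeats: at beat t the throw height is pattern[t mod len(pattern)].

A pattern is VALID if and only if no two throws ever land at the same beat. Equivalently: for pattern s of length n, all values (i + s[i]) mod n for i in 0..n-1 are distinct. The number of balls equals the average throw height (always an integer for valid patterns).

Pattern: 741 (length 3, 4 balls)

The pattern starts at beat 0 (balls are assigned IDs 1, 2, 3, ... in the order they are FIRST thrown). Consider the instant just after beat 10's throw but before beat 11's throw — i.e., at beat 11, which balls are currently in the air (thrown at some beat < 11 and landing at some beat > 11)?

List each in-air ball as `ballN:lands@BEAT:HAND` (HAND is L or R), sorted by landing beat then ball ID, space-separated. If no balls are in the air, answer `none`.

Beat 0 (L): throw ball1 h=7 -> lands@7:R; in-air after throw: [b1@7:R]
Beat 1 (R): throw ball2 h=4 -> lands@5:R; in-air after throw: [b2@5:R b1@7:R]
Beat 2 (L): throw ball3 h=1 -> lands@3:R; in-air after throw: [b3@3:R b2@5:R b1@7:R]
Beat 3 (R): throw ball3 h=7 -> lands@10:L; in-air after throw: [b2@5:R b1@7:R b3@10:L]
Beat 4 (L): throw ball4 h=4 -> lands@8:L; in-air after throw: [b2@5:R b1@7:R b4@8:L b3@10:L]
Beat 5 (R): throw ball2 h=1 -> lands@6:L; in-air after throw: [b2@6:L b1@7:R b4@8:L b3@10:L]
Beat 6 (L): throw ball2 h=7 -> lands@13:R; in-air after throw: [b1@7:R b4@8:L b3@10:L b2@13:R]
Beat 7 (R): throw ball1 h=4 -> lands@11:R; in-air after throw: [b4@8:L b3@10:L b1@11:R b2@13:R]
Beat 8 (L): throw ball4 h=1 -> lands@9:R; in-air after throw: [b4@9:R b3@10:L b1@11:R b2@13:R]
Beat 9 (R): throw ball4 h=7 -> lands@16:L; in-air after throw: [b3@10:L b1@11:R b2@13:R b4@16:L]
Beat 10 (L): throw ball3 h=4 -> lands@14:L; in-air after throw: [b1@11:R b2@13:R b3@14:L b4@16:L]
Beat 11 (R): throw ball1 h=1 -> lands@12:L; in-air after throw: [b1@12:L b2@13:R b3@14:L b4@16:L]

Answer: ball2:lands@13:R ball3:lands@14:L ball4:lands@16:L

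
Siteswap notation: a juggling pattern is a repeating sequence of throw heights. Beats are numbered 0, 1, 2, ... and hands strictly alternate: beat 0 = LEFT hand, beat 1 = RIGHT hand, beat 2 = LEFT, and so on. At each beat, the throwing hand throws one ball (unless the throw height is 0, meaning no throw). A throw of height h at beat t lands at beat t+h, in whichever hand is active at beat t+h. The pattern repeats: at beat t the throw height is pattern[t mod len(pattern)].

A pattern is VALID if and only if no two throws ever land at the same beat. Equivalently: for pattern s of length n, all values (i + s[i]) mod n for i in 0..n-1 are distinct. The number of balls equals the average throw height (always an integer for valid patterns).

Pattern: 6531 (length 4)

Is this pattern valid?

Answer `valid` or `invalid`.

Answer: invalid

Derivation:
i=0: (i + s[i]) mod n = (0 + 6) mod 4 = 2
i=1: (i + s[i]) mod n = (1 + 5) mod 4 = 2
i=2: (i + s[i]) mod n = (2 + 3) mod 4 = 1
i=3: (i + s[i]) mod n = (3 + 1) mod 4 = 0
Residues: [2, 2, 1, 0], distinct: False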